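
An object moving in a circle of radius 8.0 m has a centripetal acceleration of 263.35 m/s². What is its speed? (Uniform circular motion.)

v = √(a_c × r) = √(263.35 × 8.0) = 45.9 m/s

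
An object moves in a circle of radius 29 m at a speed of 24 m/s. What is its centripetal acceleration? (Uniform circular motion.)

a_c = v²/r = 24²/29 = 576/29 = 19.86 m/s²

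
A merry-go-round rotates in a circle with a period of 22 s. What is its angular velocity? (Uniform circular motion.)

ω = 2π/T = 2π/22 = 0.2856 rad/s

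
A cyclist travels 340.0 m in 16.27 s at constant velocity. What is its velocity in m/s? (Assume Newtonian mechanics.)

v = d / t = 340.0 / 16.27 = 20.9 m/s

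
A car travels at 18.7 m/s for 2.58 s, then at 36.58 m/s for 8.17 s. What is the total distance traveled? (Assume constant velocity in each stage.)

d₁ = v₁t₁ = 18.7 × 2.58 = 48.246 m
d₂ = v₂t₂ = 36.58 × 8.17 = 298.8586 m
d_total = 48.246 + 298.8586 = 347.1 m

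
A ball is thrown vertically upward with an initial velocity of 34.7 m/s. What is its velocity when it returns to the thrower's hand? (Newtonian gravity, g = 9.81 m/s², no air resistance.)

By conservation of energy (no air resistance), the ball returns to the throw height with the same speed as launch, but directed downward.
|v_ground| = v₀ = 34.7 m/s
v_ground = 34.7 m/s (downward)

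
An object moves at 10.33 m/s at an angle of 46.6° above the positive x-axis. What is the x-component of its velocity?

vₓ = v cos(θ) = 10.33 × cos(46.6°) = 7.1 m/s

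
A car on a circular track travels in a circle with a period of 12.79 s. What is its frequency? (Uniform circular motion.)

f = 1/T = 1/12.79 = 0.0782 Hz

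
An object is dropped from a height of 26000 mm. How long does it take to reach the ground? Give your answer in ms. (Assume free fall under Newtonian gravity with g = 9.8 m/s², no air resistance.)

h = 26000 mm × 0.001 = 26.0 m
t = √(2h/g) = √(2 × 26.0 / 9.8) = 2.3035 s
t = 2.3035 s / 0.001 = 2304 ms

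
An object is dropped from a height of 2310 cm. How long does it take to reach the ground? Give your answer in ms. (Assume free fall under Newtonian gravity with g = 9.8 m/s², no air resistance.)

h = 2310 cm × 0.01 = 23.1 m
t = √(2h/g) = √(2 × 23.1 / 9.8) = 2.17124 s
t = 2.17124 s / 0.001 = 2171 ms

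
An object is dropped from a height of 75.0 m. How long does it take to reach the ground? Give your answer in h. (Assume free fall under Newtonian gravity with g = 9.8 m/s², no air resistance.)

t = √(2h/g) = √(2 × 75.0 / 9.8) = 3.9123 s
t = 3.9123 s / 3600.0 = 0.001087 h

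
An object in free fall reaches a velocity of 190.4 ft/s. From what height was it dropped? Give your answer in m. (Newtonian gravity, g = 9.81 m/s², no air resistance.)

v = 190.4 ft/s × 0.3048 = 58.0339 m/s
h = v² / (2g) = 58.0339² / (2 × 9.81) = 171.7 m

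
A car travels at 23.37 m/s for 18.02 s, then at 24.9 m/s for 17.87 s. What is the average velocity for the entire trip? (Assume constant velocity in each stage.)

d₁ = v₁t₁ = 23.37 × 18.02 = 421.1274 m
d₂ = v₂t₂ = 24.9 × 17.87 = 444.963 m
d_total = 866.0904 m, t_total = 35.89 s
v_avg = d_total/t_total = 866.0904/35.89 = 24.13 m/s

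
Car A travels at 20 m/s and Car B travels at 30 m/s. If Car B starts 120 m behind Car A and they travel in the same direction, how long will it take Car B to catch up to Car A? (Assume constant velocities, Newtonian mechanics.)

Relative speed: v_rel = 30 - 20 = 10 m/s
Time to catch: t = d₀/v_rel = 120/10 = 12.0 s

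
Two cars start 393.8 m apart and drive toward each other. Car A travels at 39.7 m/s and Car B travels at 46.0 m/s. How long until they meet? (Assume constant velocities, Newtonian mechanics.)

Combined speed: v_combined = 39.7 + 46.0 = 85.7 m/s
Time to meet: t = d/v_combined = 393.8/85.7 = 4.6 s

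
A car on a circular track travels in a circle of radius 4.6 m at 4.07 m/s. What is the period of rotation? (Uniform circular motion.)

T = 2πr/v = 2π×4.6/4.07 = 7.1 s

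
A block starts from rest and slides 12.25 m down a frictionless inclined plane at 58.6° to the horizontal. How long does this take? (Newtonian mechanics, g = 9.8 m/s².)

a = g sin(θ) = 9.8 × sin(58.6°) = 8.3648 m/s²
t = √(2d/a) = √(2 × 12.25 / 8.3648) = 1.71 s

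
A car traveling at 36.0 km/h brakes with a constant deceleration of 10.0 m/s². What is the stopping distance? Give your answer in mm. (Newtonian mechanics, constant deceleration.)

v₀ = 36.0 km/h × 0.2777777777777778 = 10.0 m/s
d = v₀² / (2a) = 10.0² / (2 × 10.0) = 100.0 / 20.0 = 5.0 m
d = 5.0 m / 0.001 = 5000 mm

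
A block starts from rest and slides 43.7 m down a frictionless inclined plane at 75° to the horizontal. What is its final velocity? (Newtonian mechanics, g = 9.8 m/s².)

a = g sin(θ) = 9.8 × sin(75°) = 9.4661 m/s²
v = √(2ad) = √(2 × 9.4661 × 43.7) = 28.76 m/s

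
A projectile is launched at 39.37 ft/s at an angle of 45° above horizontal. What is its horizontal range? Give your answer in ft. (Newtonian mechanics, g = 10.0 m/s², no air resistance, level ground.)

v₀ = 39.37 ft/s × 0.3048 = 12.0 m/s
R = v₀² × sin(2θ) / g = 12.0² × sin(2 × 45°) / 10.0 = 144.0 × 1.0 / 10.0 = 14.4 m
R = 14.4 m / 0.3048 = 47.24 ft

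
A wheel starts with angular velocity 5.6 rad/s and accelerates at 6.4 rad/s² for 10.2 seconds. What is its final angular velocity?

ω = ω₀ + αt = 5.6 + 6.4 × 10.2 = 70.88 rad/s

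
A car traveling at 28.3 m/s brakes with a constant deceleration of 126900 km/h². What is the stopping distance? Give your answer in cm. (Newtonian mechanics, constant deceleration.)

a = 126900 km/h² × 7.716049382716049e-05 = 9.79167 m/s²
d = v₀² / (2a) = 28.3² / (2 × 9.79167) = 800.89 / 19.5833 = 40.8966 m
d = 40.8966 m / 0.01 = 4090 cm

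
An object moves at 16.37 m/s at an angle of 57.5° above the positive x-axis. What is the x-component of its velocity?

vₓ = v cos(θ) = 16.37 × cos(57.5°) = 8.8 m/s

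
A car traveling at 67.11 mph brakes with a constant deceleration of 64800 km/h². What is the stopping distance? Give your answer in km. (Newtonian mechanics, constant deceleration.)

v₀ = 67.11 mph × 0.44704 = 30.0009 m/s
a = 64800 km/h² × 7.716049382716049e-05 = 5.0 m/s²
d = v₀² / (2a) = 30.0009² / (2 × 5.0) = 900.054 / 10.0 = 90.0054 m
d = 90.0054 m / 1000.0 = 0.09001 km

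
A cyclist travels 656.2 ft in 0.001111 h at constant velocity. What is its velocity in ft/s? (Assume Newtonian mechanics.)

d = 656.2 ft × 0.3048 = 200.01 m
t = 0.001111 h × 3600.0 = 3.9996 s
v = d / t = 200.01 / 3.9996 = 50.0075 m/s
v = 50.0075 m/s / 0.3048 = 164.1 ft/s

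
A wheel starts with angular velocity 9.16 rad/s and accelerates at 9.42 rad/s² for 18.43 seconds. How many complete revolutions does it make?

θ = ω₀t + ½αt² = 9.16×18.43 + ½×9.42×18.43² = 1768.640479 rad
Total revolutions = θ/(2π) = 1768.640479/(2π) = 281.49
Complete revolutions = ⌊281.49⌋ = 281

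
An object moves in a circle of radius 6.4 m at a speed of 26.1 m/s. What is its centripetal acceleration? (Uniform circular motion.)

a_c = v²/r = 26.1²/6.4 = 681.21/6.4 = 106.44 m/s²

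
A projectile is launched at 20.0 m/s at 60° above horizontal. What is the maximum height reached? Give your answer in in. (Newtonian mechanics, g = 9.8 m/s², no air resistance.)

H = v₀² × sin²(θ) / (2g) = 20.0² × sin(60°)² / (2 × 9.8) = 400.0 × 0.75 / 19.6 = 15.3061 m
H = 15.3061 m / 0.0254 = 602.6 in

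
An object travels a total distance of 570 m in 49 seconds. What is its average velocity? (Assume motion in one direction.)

v_avg = Δd / Δt = 570 / 49 = 11.63 m/s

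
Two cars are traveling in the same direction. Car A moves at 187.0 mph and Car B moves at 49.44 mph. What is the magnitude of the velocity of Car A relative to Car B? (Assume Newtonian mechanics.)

v_rel = |v_A - v_B| = |187.0 - 49.44| = 137.56 mph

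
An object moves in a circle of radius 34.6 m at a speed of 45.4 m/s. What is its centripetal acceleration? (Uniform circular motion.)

a_c = v²/r = 45.4²/34.6 = 2061.16/34.6 = 59.57 m/s²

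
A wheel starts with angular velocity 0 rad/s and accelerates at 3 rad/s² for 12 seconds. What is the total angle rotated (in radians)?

θ = ω₀t + ½αt² = 0×12 + ½×3×12² = 216.0 rad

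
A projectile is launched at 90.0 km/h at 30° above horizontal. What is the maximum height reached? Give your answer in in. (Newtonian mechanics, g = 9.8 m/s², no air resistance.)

v₀ = 90.0 km/h × 0.2777777777777778 = 25.0 m/s
H = v₀² × sin²(θ) / (2g) = 25.0² × sin(30°)² / (2 × 9.8) = 625.0 × 0.25 / 19.6 = 7.97194 m
H = 7.97194 m / 0.0254 = 313.9 in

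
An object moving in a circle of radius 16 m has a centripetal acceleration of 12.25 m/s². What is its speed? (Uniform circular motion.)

v = √(a_c × r) = √(12.25 × 16) = 14.0 m/s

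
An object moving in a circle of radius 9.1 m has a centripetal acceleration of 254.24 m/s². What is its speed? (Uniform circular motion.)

v = √(a_c × r) = √(254.24 × 9.1) = 48.1 m/s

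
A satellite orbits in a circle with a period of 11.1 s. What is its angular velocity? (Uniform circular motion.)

ω = 2π/T = 2π/11.1 = 0.5661 rad/s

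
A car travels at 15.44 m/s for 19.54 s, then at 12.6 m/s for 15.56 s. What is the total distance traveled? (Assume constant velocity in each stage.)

d₁ = v₁t₁ = 15.44 × 19.54 = 301.6976 m
d₂ = v₂t₂ = 12.6 × 15.56 = 196.056 m
d_total = 301.6976 + 196.056 = 497.75 m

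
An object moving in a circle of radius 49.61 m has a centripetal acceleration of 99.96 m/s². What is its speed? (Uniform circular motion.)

v = √(a_c × r) = √(99.96 × 49.61) = 70.42 m/s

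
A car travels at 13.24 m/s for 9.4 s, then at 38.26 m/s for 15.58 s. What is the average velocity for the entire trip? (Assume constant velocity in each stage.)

d₁ = v₁t₁ = 13.24 × 9.4 = 124.456 m
d₂ = v₂t₂ = 38.26 × 15.58 = 596.0908 m
d_total = 720.5468 m, t_total = 24.98 s
v_avg = d_total/t_total = 720.5468/24.98 = 28.84 m/s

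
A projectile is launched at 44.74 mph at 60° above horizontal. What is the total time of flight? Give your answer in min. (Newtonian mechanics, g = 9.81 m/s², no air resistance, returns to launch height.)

v₀ = 44.74 mph × 0.44704 = 20.0006 m/s
T = 2 × v₀ × sin(θ) / g = 2 × 20.0006 × sin(60°) / 9.81 = 2 × 20.0006 × 0.866025 / 9.81 = 3.5313 s
T = 3.5313 s / 60.0 = 0.05885 min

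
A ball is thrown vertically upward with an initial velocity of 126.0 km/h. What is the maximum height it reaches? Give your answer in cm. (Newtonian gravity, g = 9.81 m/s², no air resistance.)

v₀ = 126.0 km/h × 0.2777777777777778 = 35.0 m/s
h_max = v₀² / (2g) = 35.0² / (2 × 9.81) = 1225.0 / 19.62 = 62.4363 m
h_max = 62.4363 m / 0.01 = 6244 cm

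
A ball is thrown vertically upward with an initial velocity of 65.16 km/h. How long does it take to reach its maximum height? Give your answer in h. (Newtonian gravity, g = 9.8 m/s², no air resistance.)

v₀ = 65.16 km/h × 0.2777777777777778 = 18.1 m/s
t_up = v₀ / g = 18.1 / 9.8 = 1.84694 s
t_up = 1.84694 s / 3600.0 = 0.000513 h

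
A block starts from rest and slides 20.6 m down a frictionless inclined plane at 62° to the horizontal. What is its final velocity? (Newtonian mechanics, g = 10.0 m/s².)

a = g sin(θ) = 10.0 × sin(62°) = 8.8295 m/s²
v = √(2ad) = √(2 × 8.8295 × 20.6) = 19.07 m/s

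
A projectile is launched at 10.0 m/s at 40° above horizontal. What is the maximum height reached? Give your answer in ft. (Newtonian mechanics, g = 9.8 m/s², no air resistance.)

H = v₀² × sin²(θ) / (2g) = 10.0² × sin(40°)² / (2 × 9.8) = 100.0 × 0.413176 / 19.6 = 2.10804 m
H = 2.10804 m / 0.3048 = 6.916 ft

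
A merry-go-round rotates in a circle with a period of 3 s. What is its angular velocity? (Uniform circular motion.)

ω = 2π/T = 2π/3 = 2.0944 rad/s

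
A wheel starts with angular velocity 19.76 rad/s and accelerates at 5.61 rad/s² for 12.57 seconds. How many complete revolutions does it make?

θ = ω₀t + ½αt² = 19.76×12.57 + ½×5.61×12.57² = 691.5869445 rad
Total revolutions = θ/(2π) = 691.5869445/(2π) = 110.07
Complete revolutions = ⌊110.07⌋ = 110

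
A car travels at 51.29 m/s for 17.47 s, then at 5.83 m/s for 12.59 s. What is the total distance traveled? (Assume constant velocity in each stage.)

d₁ = v₁t₁ = 51.29 × 17.47 = 896.0363 m
d₂ = v₂t₂ = 5.83 × 12.59 = 73.3997 m
d_total = 896.0363 + 73.3997 = 969.44 m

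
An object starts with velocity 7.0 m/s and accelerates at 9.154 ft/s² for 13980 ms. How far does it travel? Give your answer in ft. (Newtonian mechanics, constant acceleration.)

a = 9.154 ft/s² × 0.3048 = 2.79014 m/s²
t = 13980 ms × 0.001 = 13.98 s
d = v₀ × t + ½ × a × t² = 7.0 × 13.98 + 0.5 × 2.79014 × 13.98² = 370.513 m
d = 370.513 m / 0.3048 = 1216 ft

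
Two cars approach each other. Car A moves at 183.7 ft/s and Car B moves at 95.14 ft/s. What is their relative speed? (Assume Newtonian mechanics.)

v_rel = v_A + v_B = 183.7 + 95.14 = 278.84 ft/s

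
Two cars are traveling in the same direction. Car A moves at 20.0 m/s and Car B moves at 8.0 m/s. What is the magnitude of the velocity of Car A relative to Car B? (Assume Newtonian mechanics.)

v_rel = |v_A - v_B| = |20.0 - 8.0| = 12.0 m/s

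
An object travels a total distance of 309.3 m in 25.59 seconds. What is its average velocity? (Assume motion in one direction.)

v_avg = Δd / Δt = 309.3 / 25.59 = 12.09 m/s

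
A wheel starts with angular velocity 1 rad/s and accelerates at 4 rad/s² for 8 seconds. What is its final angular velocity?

ω = ω₀ + αt = 1 + 4 × 8 = 33 rad/s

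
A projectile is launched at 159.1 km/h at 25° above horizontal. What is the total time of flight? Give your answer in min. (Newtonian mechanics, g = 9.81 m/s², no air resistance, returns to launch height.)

v₀ = 159.1 km/h × 0.2777777777777778 = 44.1944 m/s
T = 2 × v₀ × sin(θ) / g = 2 × 44.1944 × sin(25°) / 9.81 = 2 × 44.1944 × 0.422618 / 9.81 = 3.80782 s
T = 3.80782 s / 60.0 = 0.06346 min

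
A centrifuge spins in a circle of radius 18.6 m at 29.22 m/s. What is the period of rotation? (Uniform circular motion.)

T = 2πr/v = 2π×18.6/29.22 = 4.0 s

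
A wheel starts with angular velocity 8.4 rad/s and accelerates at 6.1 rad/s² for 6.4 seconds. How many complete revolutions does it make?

θ = ω₀t + ½αt² = 8.4×6.4 + ½×6.1×6.4² = 178.688 rad
Total revolutions = θ/(2π) = 178.688/(2π) = 28.44
Complete revolutions = ⌊28.44⌋ = 28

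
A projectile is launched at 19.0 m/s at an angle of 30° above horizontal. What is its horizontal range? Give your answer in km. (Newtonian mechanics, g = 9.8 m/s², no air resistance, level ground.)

R = v₀² × sin(2θ) / g = 19.0² × sin(2 × 30°) / 9.8 = 361.0 × 0.866025 / 9.8 = 31.9015 m
R = 31.9015 m / 1000.0 = 0.0319 km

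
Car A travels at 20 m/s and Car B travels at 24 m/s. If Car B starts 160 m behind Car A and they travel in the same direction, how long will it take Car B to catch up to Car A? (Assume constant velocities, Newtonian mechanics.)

Relative speed: v_rel = 24 - 20 = 4 m/s
Time to catch: t = d₀/v_rel = 160/4 = 40.0 s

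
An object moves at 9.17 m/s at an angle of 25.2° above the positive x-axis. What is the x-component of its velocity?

vₓ = v cos(θ) = 9.17 × cos(25.2°) = 8.3 m/s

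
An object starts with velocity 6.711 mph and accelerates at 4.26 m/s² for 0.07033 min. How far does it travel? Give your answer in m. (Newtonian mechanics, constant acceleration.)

v₀ = 6.711 mph × 0.44704 = 3.00009 m/s
t = 0.07033 min × 60.0 = 4.2198 s
d = v₀ × t + ½ × a × t² = 3.00009 × 4.2198 + 0.5 × 4.26 × 4.2198² = 50.59 m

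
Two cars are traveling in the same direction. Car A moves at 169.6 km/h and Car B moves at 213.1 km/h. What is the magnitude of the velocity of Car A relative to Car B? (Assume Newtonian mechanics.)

v_rel = |v_A - v_B| = |169.6 - 213.1| = 43.5 km/h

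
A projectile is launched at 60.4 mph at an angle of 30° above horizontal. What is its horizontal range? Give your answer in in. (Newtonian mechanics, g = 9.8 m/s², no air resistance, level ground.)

v₀ = 60.4 mph × 0.44704 = 27.0012 m/s
R = v₀² × sin(2θ) / g = 27.0012² × sin(2 × 30°) / 9.8 = 729.065 × 0.866025 / 9.8 = 64.4274 m
R = 64.4274 m / 0.0254 = 2537 in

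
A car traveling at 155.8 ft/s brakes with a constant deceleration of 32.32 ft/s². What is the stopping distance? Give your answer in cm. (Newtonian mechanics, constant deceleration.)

v₀ = 155.8 ft/s × 0.3048 = 47.4878 m/s
a = 32.32 ft/s² × 0.3048 = 9.85114 m/s²
d = v₀² / (2a) = 47.4878² / (2 × 9.85114) = 2255.09 / 19.7023 = 114.458 m
d = 114.458 m / 0.01 = 11450 cm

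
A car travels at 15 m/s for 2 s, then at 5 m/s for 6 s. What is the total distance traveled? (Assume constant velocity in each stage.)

d₁ = v₁t₁ = 15 × 2 = 30 m
d₂ = v₂t₂ = 5 × 6 = 30 m
d_total = 30 + 30 = 60 m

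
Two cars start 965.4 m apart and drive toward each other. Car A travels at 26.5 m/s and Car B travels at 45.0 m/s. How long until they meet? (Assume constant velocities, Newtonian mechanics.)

Combined speed: v_combined = 26.5 + 45.0 = 71.5 m/s
Time to meet: t = d/v_combined = 965.4/71.5 = 13.5 s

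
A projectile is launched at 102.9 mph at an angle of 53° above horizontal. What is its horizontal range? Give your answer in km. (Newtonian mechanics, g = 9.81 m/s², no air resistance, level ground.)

v₀ = 102.9 mph × 0.44704 = 46.0004 m/s
R = v₀² × sin(2θ) / g = 46.0004² × sin(2 × 53°) / 9.81 = 2116.04 × 0.961262 / 9.81 = 207.346 m
R = 207.346 m / 1000.0 = 0.2073 km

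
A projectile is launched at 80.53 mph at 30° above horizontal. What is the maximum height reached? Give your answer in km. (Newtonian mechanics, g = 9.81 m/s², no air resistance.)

v₀ = 80.53 mph × 0.44704 = 36.0001 m/s
H = v₀² × sin²(θ) / (2g) = 36.0001² × sin(30°)² / (2 × 9.81) = 1296.01 × 0.25 / 19.62 = 16.5139 m
H = 16.5139 m / 1000.0 = 0.01651 km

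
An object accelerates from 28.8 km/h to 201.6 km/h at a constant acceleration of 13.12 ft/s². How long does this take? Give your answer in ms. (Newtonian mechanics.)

v₀ = 28.8 km/h × 0.2777777777777778 = 8.0 m/s
v = 201.6 km/h × 0.2777777777777778 = 56.0 m/s
a = 13.12 ft/s² × 0.3048 = 3.99898 m/s²
t = (v - v₀) / a = (56.0 - 8.0) / 3.99898 = 12.0031 s
t = 12.0031 s / 0.001 = 12000 ms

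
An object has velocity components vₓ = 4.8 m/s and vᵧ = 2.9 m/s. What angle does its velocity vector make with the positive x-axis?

θ = arctan(vᵧ/vₓ) = arctan(2.9/4.8) = 31.14°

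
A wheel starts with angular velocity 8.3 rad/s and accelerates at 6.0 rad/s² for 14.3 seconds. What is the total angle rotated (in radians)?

θ = ω₀t + ½αt² = 8.3×14.3 + ½×6.0×14.3² = 732.16 rad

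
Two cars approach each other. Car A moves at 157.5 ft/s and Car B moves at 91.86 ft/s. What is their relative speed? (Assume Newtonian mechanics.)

v_rel = v_A + v_B = 157.5 + 91.86 = 249.36 ft/s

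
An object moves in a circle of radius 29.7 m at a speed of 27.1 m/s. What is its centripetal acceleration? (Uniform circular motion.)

a_c = v²/r = 27.1²/29.7 = 734.41/29.7 = 24.73 m/s²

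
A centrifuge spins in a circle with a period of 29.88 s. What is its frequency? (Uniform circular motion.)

f = 1/T = 1/29.88 = 0.0335 Hz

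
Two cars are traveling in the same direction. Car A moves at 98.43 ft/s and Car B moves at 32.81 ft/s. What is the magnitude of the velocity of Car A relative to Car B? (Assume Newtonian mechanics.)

v_rel = |v_A - v_B| = |98.43 - 32.81| = 65.62 ft/s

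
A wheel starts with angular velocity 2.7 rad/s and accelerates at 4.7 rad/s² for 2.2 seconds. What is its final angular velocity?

ω = ω₀ + αt = 2.7 + 4.7 × 2.2 = 13.04 rad/s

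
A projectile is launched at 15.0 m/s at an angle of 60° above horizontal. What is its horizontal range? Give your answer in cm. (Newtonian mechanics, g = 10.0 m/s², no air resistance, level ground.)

R = v₀² × sin(2θ) / g = 15.0² × sin(2 × 60°) / 10.0 = 225.0 × 0.866025 / 10.0 = 19.4856 m
R = 19.4856 m / 0.01 = 1949 cm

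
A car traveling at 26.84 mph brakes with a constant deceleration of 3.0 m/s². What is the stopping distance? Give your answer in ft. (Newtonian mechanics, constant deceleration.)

v₀ = 26.84 mph × 0.44704 = 11.9986 m/s
d = v₀² / (2a) = 11.9986² / (2 × 3.0) = 143.966 / 6.0 = 23.9943 m
d = 23.9943 m / 0.3048 = 78.72 ft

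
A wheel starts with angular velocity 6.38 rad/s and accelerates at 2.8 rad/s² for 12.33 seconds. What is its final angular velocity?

ω = ω₀ + αt = 6.38 + 2.8 × 12.33 = 40.9 rad/s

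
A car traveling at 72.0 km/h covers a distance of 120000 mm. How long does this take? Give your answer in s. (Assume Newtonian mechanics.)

d = 120000 mm × 0.001 = 120.0 m
v = 72.0 km/h × 0.2777777777777778 = 20.0 m/s
t = d / v = 120.0 / 20.0 = 6.0 s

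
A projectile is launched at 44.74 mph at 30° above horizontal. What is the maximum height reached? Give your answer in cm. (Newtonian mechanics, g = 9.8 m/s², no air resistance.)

v₀ = 44.74 mph × 0.44704 = 20.0006 m/s
H = v₀² × sin²(θ) / (2g) = 20.0006² × sin(30°)² / (2 × 9.8) = 400.024 × 0.25 / 19.6 = 5.10235 m
H = 5.10235 m / 0.01 = 510.2 cm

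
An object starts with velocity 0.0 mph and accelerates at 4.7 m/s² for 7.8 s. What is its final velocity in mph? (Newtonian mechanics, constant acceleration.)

v₀ = 0.0 mph × 0.44704 = 0.0 m/s
v = v₀ + a × t = 0.0 + 4.7 × 7.8 = 36.66 m/s
v = 36.66 m/s / 0.44704 = 82.01 mph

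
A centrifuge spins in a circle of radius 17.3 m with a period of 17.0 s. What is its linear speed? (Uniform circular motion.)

v = 2πr/T = 2π×17.3/17.0 = 6.39 m/s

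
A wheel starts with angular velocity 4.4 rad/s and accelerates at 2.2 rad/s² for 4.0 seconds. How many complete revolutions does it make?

θ = ω₀t + ½αt² = 4.4×4.0 + ½×2.2×4.0² = 35.2 rad
Total revolutions = θ/(2π) = 35.2/(2π) = 5.6
Complete revolutions = ⌊5.6⌋ = 5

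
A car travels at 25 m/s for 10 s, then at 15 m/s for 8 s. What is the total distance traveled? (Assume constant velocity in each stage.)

d₁ = v₁t₁ = 25 × 10 = 250 m
d₂ = v₂t₂ = 15 × 8 = 120 m
d_total = 250 + 120 = 370 m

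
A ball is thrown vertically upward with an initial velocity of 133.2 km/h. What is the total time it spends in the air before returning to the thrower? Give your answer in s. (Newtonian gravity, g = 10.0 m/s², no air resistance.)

v₀ = 133.2 km/h × 0.2777777777777778 = 37.0 m/s
t_total = 2 × v₀ / g = 2 × 37.0 / 10.0 = 7.4 s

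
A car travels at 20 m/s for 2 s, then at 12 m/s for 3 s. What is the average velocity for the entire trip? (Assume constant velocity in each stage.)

d₁ = v₁t₁ = 20 × 2 = 40 m
d₂ = v₂t₂ = 12 × 3 = 36 m
d_total = 76 m, t_total = 5 s
v_avg = d_total/t_total = 76/5 = 15.2 m/s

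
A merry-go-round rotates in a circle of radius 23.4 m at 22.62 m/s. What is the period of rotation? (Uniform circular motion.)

T = 2πr/v = 2π×23.4/22.62 = 6.5 s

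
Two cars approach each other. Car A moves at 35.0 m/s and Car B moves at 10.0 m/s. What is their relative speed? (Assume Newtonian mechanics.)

v_rel = v_A + v_B = 35.0 + 10.0 = 45.0 m/s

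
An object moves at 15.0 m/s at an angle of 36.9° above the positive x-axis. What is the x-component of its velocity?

vₓ = v cos(θ) = 15.0 × cos(36.9°) = 12.0 m/s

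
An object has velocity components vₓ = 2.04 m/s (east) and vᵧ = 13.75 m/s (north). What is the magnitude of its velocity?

|v| = √(vₓ² + vᵧ²) = √(2.04² + 13.75²) = √(193.2241) = 13.9 m/s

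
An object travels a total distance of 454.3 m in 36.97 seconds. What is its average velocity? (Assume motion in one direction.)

v_avg = Δd / Δt = 454.3 / 36.97 = 12.29 m/s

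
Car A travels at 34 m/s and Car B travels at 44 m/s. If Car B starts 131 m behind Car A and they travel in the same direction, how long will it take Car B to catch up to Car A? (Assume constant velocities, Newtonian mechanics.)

Relative speed: v_rel = 44 - 34 = 10 m/s
Time to catch: t = d₀/v_rel = 131/10 = 13.1 s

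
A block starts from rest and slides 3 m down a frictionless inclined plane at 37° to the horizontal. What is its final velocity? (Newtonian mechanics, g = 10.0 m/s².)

a = g sin(θ) = 10.0 × sin(37°) = 6.0182 m/s²
v = √(2ad) = √(2 × 6.0182 × 3) = 6.01 m/s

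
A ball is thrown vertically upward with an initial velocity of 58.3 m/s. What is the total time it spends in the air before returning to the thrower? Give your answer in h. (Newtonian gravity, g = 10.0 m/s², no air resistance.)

t_total = 2 × v₀ / g = 2 × 58.3 / 10.0 = 11.66 s
t_total = 11.66 s / 3600.0 = 0.003239 h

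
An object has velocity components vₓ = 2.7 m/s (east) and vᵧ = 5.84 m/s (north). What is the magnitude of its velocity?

|v| = √(vₓ² + vᵧ²) = √(2.7² + 5.84²) = √(41.3956) = 6.43 m/s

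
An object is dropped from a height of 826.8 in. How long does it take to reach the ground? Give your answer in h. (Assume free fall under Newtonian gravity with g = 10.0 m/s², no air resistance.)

h = 826.8 in × 0.0254 = 21.0007 m
t = √(2h/g) = √(2 × 21.0007 / 10.0) = 2.04942 s
t = 2.04942 s / 3600.0 = 0.0005693 h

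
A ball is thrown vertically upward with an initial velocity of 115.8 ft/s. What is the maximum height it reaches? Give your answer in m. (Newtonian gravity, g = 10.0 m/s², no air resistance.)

v₀ = 115.8 ft/s × 0.3048 = 35.2958 m/s
h_max = v₀² / (2g) = 35.2958² / (2 × 10.0) = 1245.79 / 20.0 = 62.29 m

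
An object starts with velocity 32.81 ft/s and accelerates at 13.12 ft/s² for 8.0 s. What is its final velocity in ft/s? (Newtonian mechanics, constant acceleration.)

v₀ = 32.81 ft/s × 0.3048 = 10.0005 m/s
a = 13.12 ft/s² × 0.3048 = 3.99898 m/s²
v = v₀ + a × t = 10.0005 + 3.99898 × 8.0 = 41.9923 m/s
v = 41.9923 m/s / 0.3048 = 137.8 ft/s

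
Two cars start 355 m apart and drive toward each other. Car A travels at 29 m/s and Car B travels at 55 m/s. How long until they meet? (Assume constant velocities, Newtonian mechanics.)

Combined speed: v_combined = 29 + 55 = 84 m/s
Time to meet: t = d/v_combined = 355/84 = 4.23 s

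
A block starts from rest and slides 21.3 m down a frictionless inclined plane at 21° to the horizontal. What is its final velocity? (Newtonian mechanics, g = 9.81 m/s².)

a = g sin(θ) = 9.81 × sin(21°) = 3.5156 m/s²
v = √(2ad) = √(2 × 3.5156 × 21.3) = 12.24 m/s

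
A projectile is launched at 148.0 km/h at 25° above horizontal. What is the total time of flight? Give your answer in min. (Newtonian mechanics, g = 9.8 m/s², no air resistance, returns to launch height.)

v₀ = 148.0 km/h × 0.2777777777777778 = 41.1111 m/s
T = 2 × v₀ × sin(θ) / g = 2 × 41.1111 × sin(25°) / 9.8 = 2 × 41.1111 × 0.422618 / 9.8 = 3.54577 s
T = 3.54577 s / 60.0 = 0.0591 min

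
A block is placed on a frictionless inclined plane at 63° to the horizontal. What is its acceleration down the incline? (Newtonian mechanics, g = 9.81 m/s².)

a = g sin(θ) = 9.81 × sin(63°) = 9.81 × 0.891 = 8.74 m/s²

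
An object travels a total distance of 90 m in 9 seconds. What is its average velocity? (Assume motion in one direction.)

v_avg = Δd / Δt = 90 / 9 = 10.0 m/s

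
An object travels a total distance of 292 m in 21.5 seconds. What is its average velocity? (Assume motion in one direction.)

v_avg = Δd / Δt = 292 / 21.5 = 13.58 m/s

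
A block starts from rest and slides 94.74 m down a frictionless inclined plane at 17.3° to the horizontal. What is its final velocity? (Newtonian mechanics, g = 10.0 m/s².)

a = g sin(θ) = 10.0 × sin(17.3°) = 2.9737 m/s²
v = √(2ad) = √(2 × 2.9737 × 94.74) = 23.74 m/s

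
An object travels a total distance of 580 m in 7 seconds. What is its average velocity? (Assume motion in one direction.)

v_avg = Δd / Δt = 580 / 7 = 82.86 m/s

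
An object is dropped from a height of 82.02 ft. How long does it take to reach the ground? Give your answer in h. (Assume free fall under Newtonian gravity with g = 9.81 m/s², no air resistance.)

h = 82.02 ft × 0.3048 = 24.9997 m
t = √(2h/g) = √(2 × 24.9997 / 9.81) = 2.2576 s
t = 2.2576 s / 3600.0 = 0.0006271 h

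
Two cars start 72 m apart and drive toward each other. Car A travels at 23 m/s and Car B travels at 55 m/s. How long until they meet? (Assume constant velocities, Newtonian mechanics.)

Combined speed: v_combined = 23 + 55 = 78 m/s
Time to meet: t = d/v_combined = 72/78 = 0.92 s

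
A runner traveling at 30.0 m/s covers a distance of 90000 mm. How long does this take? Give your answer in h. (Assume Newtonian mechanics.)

d = 90000 mm × 0.001 = 90.0 m
t = d / v = 90.0 / 30.0 = 3.0 s
t = 3.0 s / 3600.0 = 0.0008333 h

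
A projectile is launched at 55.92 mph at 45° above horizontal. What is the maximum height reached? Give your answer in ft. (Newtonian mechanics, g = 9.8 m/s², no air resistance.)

v₀ = 55.92 mph × 0.44704 = 24.9985 m/s
H = v₀² × sin²(θ) / (2g) = 24.9985² × sin(45°)² / (2 × 9.8) = 624.925 × 0.5 / 19.6 = 15.942 m
H = 15.942 m / 0.3048 = 52.3 ft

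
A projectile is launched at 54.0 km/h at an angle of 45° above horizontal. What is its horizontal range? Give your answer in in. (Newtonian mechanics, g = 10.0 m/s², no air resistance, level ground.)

v₀ = 54.0 km/h × 0.2777777777777778 = 15.0 m/s
R = v₀² × sin(2θ) / g = 15.0² × sin(2 × 45°) / 10.0 = 225.0 × 1.0 / 10.0 = 22.5 m
R = 22.5 m / 0.0254 = 885.8 in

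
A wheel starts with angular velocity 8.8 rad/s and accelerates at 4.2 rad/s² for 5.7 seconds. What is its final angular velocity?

ω = ω₀ + αt = 8.8 + 4.2 × 5.7 = 32.74 rad/s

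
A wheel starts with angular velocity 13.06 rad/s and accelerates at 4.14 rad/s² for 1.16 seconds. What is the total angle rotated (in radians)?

θ = ω₀t + ½αt² = 13.06×1.16 + ½×4.14×1.16² = 17.93 rad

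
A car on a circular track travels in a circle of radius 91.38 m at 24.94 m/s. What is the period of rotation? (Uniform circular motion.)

T = 2πr/v = 2π×91.38/24.94 = 23.02 s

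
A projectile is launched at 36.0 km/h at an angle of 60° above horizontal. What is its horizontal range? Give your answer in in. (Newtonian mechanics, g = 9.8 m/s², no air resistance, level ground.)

v₀ = 36.0 km/h × 0.2777777777777778 = 10.0 m/s
R = v₀² × sin(2θ) / g = 10.0² × sin(2 × 60°) / 9.8 = 100.0 × 0.866025 / 9.8 = 8.83699 m
R = 8.83699 m / 0.0254 = 347.9 in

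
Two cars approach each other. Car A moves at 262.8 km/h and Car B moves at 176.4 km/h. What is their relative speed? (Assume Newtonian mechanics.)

v_rel = v_A + v_B = 262.8 + 176.4 = 439.2 km/h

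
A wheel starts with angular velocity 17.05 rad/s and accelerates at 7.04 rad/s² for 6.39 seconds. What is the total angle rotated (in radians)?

θ = ω₀t + ½αt² = 17.05×6.39 + ½×7.04×6.39² = 252.68 rad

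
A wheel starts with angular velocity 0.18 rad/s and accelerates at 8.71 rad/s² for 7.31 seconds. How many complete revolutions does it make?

θ = ω₀t + ½αt² = 0.18×7.31 + ½×8.71×7.31² = 234.0300155 rad
Total revolutions = θ/(2π) = 234.0300155/(2π) = 37.25
Complete revolutions = ⌊37.25⌋ = 37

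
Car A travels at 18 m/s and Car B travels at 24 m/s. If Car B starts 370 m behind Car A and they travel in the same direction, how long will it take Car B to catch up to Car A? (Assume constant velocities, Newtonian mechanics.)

Relative speed: v_rel = 24 - 18 = 6 m/s
Time to catch: t = d₀/v_rel = 370/6 = 61.67 s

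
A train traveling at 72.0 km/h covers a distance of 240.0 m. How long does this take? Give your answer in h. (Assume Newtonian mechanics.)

v = 72.0 km/h × 0.2777777777777778 = 20.0 m/s
t = d / v = 240.0 / 20.0 = 12.0 s
t = 12.0 s / 3600.0 = 0.003333 h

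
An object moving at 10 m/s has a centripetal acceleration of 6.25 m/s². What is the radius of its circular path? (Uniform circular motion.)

r = v²/a_c = 10²/6.25 = 16.0 m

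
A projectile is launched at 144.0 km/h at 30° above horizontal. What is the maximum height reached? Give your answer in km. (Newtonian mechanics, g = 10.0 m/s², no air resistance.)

v₀ = 144.0 km/h × 0.2777777777777778 = 40.0 m/s
H = v₀² × sin²(θ) / (2g) = 40.0² × sin(30°)² / (2 × 10.0) = 1600.0 × 0.25 / 20.0 = 20.0 m
H = 20.0 m / 1000.0 = 0.02 km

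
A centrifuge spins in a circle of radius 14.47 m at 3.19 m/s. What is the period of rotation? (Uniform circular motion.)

T = 2πr/v = 2π×14.47/3.19 = 28.5 s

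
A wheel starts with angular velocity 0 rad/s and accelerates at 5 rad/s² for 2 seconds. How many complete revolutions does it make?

θ = ω₀t + ½αt² = 0×2 + ½×5×2² = 10.0 rad
Total revolutions = θ/(2π) = 10.0/(2π) = 1.59
Complete revolutions = ⌊1.59⌋ = 1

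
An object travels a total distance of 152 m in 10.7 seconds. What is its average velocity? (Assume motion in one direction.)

v_avg = Δd / Δt = 152 / 10.7 = 14.21 m/s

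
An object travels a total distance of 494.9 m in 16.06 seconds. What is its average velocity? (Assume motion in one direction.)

v_avg = Δd / Δt = 494.9 / 16.06 = 30.82 m/s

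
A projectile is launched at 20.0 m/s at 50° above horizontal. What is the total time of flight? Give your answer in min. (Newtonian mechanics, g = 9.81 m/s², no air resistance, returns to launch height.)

T = 2 × v₀ × sin(θ) / g = 2 × 20.0 × sin(50°) / 9.81 = 2 × 20.0 × 0.766044 / 9.81 = 3.12352 s
T = 3.12352 s / 60.0 = 0.05206 min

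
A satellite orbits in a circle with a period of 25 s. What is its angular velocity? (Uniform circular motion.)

ω = 2π/T = 2π/25 = 0.2513 rad/s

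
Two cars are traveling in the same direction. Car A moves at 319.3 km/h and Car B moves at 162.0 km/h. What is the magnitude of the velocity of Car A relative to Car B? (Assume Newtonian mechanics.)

v_rel = |v_A - v_B| = |319.3 - 162.0| = 157.3 km/h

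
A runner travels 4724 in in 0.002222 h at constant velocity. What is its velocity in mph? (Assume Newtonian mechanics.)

d = 4724 in × 0.0254 = 119.99 m
t = 0.002222 h × 3600.0 = 7.9992 s
v = d / t = 119.99 / 7.9992 = 15.0003 m/s
v = 15.0003 m/s / 0.44704 = 33.55 mph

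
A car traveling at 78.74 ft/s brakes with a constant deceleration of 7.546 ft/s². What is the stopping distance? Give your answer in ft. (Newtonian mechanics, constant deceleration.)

v₀ = 78.74 ft/s × 0.3048 = 24.0 m/s
a = 7.546 ft/s² × 0.3048 = 2.30002 m/s²
d = v₀² / (2a) = 24.0² / (2 × 2.30002) = 576.0 / 4.60004 = 125.216 m
d = 125.216 m / 0.3048 = 410.8 ft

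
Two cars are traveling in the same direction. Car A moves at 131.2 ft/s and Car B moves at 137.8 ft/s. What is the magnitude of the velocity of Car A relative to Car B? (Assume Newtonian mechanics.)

v_rel = |v_A - v_B| = |131.2 - 137.8| = 6.6 ft/s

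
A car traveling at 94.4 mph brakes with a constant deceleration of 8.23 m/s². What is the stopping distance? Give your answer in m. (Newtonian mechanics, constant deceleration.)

v₀ = 94.4 mph × 0.44704 = 42.2006 m/s
d = v₀² / (2a) = 42.2006² / (2 × 8.23) = 1780.89 / 16.46 = 108.2 m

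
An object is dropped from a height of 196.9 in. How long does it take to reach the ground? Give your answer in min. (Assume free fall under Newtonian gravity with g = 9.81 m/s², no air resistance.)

h = 196.9 in × 0.0254 = 5.00126 m
t = √(2h/g) = √(2 × 5.00126 / 9.81) = 1.00976 s
t = 1.00976 s / 60.0 = 0.01683 min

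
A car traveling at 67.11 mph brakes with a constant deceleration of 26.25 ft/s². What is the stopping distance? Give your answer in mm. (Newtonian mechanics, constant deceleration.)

v₀ = 67.11 mph × 0.44704 = 30.0009 m/s
a = 26.25 ft/s² × 0.3048 = 8.001 m/s²
d = v₀² / (2a) = 30.0009² / (2 × 8.001) = 900.054 / 16.002 = 56.2463 m
d = 56.2463 m / 0.001 = 56250 mm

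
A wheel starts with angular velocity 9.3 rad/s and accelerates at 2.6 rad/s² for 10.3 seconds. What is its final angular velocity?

ω = ω₀ + αt = 9.3 + 2.6 × 10.3 = 36.08 rad/s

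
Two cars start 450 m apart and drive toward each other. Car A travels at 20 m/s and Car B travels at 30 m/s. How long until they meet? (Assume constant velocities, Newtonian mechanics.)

Combined speed: v_combined = 20 + 30 = 50 m/s
Time to meet: t = d/v_combined = 450/50 = 9.0 s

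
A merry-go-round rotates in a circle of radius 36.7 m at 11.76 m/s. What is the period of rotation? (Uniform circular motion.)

T = 2πr/v = 2π×36.7/11.76 = 19.61 s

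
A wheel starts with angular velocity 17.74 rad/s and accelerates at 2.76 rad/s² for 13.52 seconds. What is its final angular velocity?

ω = ω₀ + αt = 17.74 + 2.76 × 13.52 = 55.06 rad/s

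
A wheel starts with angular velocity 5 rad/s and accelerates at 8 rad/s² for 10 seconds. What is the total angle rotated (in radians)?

θ = ω₀t + ½αt² = 5×10 + ½×8×10² = 450.0 rad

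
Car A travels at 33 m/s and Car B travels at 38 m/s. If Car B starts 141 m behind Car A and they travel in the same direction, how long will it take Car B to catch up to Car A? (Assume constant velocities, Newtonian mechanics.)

Relative speed: v_rel = 38 - 33 = 5 m/s
Time to catch: t = d₀/v_rel = 141/5 = 28.2 s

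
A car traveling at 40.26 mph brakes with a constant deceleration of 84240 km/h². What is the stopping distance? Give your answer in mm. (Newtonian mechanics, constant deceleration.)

v₀ = 40.26 mph × 0.44704 = 17.9978 m/s
a = 84240 km/h² × 7.716049382716049e-05 = 6.5 m/s²
d = v₀² / (2a) = 17.9978² / (2 × 6.5) = 323.921 / 13.0 = 24.917 m
d = 24.917 m / 0.001 = 24920 mm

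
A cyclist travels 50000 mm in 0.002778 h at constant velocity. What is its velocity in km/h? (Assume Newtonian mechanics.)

d = 50000 mm × 0.001 = 50.0 m
t = 0.002778 h × 3600.0 = 10.0008 s
v = d / t = 50.0 / 10.0008 = 4.9996 m/s
v = 4.9996 m/s / 0.2777777777777778 = 18.0 km/h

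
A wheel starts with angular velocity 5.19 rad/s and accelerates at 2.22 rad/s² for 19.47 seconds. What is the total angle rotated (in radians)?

θ = ω₀t + ½αt² = 5.19×19.47 + ½×2.22×19.47² = 521.83 rad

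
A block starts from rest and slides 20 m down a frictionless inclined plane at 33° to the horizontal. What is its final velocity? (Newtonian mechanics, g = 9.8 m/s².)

a = g sin(θ) = 9.8 × sin(33°) = 5.3375 m/s²
v = √(2ad) = √(2 × 5.3375 × 20) = 14.61 m/s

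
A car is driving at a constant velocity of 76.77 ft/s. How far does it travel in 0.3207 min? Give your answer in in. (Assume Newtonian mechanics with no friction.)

v = 76.77 ft/s × 0.3048 = 23.3995 m/s
t = 0.3207 min × 60.0 = 19.242 s
d = v × t = 23.3995 × 19.242 = 450.253 m
d = 450.253 m / 0.0254 = 17730 in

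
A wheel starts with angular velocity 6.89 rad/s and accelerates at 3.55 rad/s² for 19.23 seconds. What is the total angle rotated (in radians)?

θ = ω₀t + ½αt² = 6.89×19.23 + ½×3.55×19.23² = 788.88 rad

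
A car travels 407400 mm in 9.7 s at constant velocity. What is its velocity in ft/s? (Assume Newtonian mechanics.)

d = 407400 mm × 0.001 = 407.4 m
v = d / t = 407.4 / 9.7 = 42.0 m/s
v = 42.0 m/s / 0.3048 = 137.8 ft/s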